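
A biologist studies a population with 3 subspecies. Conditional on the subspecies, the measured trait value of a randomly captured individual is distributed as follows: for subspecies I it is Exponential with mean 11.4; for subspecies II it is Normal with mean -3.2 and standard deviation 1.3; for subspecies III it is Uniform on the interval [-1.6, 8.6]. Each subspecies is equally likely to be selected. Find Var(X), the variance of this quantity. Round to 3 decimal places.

82.380

Per component, I: μ=11.4, E[X²]=259.92; II: μ=-3.2, E[X²]=11.93; III: μ=3.5, E[X²]=20.92.
E[X] = 0.333333·11.4 + 0.333333·-3.2 + 0.333333·3.5 = 3.9.
E[X²] = 0.333333·259.92 + 0.333333·11.93 + 0.333333·20.92 = 97.59.
Var(X) = E[X²] − (E[X])² = 97.59 − 15.21 = 82.38.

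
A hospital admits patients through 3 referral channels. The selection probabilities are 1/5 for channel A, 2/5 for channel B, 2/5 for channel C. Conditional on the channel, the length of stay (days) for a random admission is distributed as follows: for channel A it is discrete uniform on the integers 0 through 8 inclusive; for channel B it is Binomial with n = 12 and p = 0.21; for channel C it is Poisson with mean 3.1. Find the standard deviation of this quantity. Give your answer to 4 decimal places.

Per component, A: μ=4, E[X²]=22.6667; B: μ=2.52, E[X²]=8.3412; C: μ=3.1, E[X²]=12.71.
E[X] = 0.2·4 + 0.4·2.52 + 0.4·3.1 = 3.048.
E[X²] = 0.2·22.6667 + 0.4·8.3412 + 0.4·12.71 = 12.9538.
Var(X) = E[X²] − (E[X])² = 12.9538 − 9.2903 = 3.66351.
SD(X) = √3.66351 = 1.91403.

1.9140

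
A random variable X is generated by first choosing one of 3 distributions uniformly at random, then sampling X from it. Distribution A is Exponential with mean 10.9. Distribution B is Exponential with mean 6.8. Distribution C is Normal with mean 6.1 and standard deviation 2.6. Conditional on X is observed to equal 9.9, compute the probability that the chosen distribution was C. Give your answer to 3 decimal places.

0.425

Likelihoods f(9.9 | ·): A: 0.0369933; B: 0.0342933; C: 0.0527339.
Posterior ∝ prior × likelihood. Numerator for C: 0.333333·0.0527339 = 0.017578.
Normalizing constant: 0.333333·0.0369933 + 0.333333·0.0342933 + 0.333333·0.0527339 = 0.0413401.
P(C | observation) = 0.017578 / 0.0413401 = 0.425203.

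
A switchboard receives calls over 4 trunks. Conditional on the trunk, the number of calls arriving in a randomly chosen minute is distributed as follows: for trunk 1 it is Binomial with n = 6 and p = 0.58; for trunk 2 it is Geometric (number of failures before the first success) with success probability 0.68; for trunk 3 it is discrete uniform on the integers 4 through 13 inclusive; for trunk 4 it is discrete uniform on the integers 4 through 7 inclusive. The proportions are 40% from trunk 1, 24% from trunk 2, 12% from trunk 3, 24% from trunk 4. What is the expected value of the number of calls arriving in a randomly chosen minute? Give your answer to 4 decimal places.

3.8449

Component means — 1: 3.48; 2: 0.470588; 3: 8.5; 4: 5.5.
E[X] = 0.4·3.48 + 0.24·0.470588 + 0.12·8.5 + 0.24·5.5 = 3.84494.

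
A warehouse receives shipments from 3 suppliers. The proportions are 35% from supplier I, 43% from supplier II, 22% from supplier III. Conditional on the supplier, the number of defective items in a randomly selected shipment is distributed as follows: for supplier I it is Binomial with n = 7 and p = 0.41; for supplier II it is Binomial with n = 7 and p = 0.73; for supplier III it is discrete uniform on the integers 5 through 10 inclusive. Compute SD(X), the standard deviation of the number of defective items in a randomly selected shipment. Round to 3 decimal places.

Per component, I: μ=2.87, E[X²]=9.9302; II: μ=5.11, E[X²]=27.4918; III: μ=7.5, E[X²]=59.1667.
E[X] = 0.35·2.87 + 0.43·5.11 + 0.22·7.5 = 4.8518.
E[X²] = 0.35·9.9302 + 0.43·27.4918 + 0.22·59.1667 = 28.3137.
Var(X) = E[X²] − (E[X])² = 28.3137 − 23.54 = 4.77375.
SD(X) = √4.77375 = 2.18489.

2.185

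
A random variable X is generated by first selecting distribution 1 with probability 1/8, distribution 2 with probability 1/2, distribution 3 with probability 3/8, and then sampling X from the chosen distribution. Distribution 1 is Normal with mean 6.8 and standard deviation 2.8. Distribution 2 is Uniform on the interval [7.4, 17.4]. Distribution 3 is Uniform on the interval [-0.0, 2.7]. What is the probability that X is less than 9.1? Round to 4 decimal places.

Conditional on each component, P(X < 9.1): 1: 0.794299; 2: 0.17; 3: 1.
By total probability, P(X < 9.1) = 0.125·0.794299 + 0.5·0.17 + 0.375·1 = 0.559287.

0.5593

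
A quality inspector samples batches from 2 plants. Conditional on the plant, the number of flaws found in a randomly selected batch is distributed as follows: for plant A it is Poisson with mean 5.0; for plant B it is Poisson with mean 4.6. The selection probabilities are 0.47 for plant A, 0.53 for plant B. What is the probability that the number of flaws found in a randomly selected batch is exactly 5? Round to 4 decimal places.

0.1739

Conditional on each plant, P(X = 5): A: 0.175467; B: 0.172526.
By total probability, P(X = 5) = 0.47·0.175467 + 0.53·0.172526 = 0.173908.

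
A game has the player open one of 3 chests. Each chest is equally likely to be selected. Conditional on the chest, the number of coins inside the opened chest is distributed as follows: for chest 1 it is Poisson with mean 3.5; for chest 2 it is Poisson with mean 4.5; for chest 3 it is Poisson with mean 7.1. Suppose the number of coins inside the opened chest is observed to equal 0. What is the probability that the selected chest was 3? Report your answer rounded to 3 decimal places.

0.020

Likelihoods P(X=0 | ·): 1: 0.0301974; 2: 0.011109; 3: 0.000825105.
Posterior ∝ prior × likelihood. Numerator for 3: 0.333333·0.000825105 = 0.000275035.
Normalizing constant: 0.333333·0.0301974 + 0.333333·0.011109 + 0.333333·0.000825105 = 0.0140438.
P(3 | observation) = 0.000275035 / 0.0140438 = 0.019584.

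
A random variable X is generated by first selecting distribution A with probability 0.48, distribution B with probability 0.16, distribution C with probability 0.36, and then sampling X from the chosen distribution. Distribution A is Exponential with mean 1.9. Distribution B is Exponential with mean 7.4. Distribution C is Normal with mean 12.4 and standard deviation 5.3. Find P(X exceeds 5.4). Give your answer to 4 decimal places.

0.4315

Conditional on each component, P(X > 5.4): A: 0.0583028; B: 0.482039; C: 0.906708.
By total probability, P(X > 5.4) = 0.48·0.0583028 + 0.16·0.482039 + 0.36·0.906708 = 0.431527.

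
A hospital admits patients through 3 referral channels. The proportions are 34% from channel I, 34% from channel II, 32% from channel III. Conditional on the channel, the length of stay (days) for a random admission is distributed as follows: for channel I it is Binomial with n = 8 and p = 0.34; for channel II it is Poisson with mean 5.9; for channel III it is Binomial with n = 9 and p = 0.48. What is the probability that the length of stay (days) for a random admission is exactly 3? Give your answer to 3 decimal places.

Conditional on each channel, P(X = 3): I: 0.275641; II: 0.0937707; III: 0.183664.
By total probability, P(X = 3) = 0.34·0.275641 + 0.34·0.0937707 + 0.32·0.183664 = 0.184372.

0.184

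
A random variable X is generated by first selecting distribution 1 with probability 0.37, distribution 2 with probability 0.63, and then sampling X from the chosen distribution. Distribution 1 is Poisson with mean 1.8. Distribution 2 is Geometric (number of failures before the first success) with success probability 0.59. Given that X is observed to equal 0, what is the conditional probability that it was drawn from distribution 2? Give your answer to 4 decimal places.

Likelihoods P(X=0 | ·): 1: 0.165299; 2: 0.59.
Posterior ∝ prior × likelihood. Numerator for 2: 0.63·0.59 = 0.3717.
Normalizing constant: 0.37·0.165299 + 0.63·0.59 = 0.432861.
P(2 | observation) = 0.3717 / 0.432861 = 0.858706.

0.8587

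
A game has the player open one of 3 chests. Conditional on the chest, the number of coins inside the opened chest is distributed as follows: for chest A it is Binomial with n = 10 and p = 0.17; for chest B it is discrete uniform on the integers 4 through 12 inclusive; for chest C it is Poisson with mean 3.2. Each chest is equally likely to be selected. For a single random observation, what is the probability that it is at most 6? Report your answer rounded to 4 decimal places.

0.7628

Conditional on each chest, P(X ≤ 6): A: 0.999696; B: 0.333333; C: 0.955381.
By total probability, P(X ≤ 6) = 0.333333·0.999696 + 0.333333·0.333333 + 0.333333·0.955381 = 0.762803.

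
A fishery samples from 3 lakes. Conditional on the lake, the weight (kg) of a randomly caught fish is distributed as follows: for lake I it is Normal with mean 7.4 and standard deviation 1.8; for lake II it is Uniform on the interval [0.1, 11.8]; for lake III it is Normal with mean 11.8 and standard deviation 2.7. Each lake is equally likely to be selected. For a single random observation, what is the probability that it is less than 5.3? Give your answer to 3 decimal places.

Conditional on each lake, P(X < 5.3): I: 0.121673; II: 0.444444; III: 0.00803312.
By total probability, P(X < 5.3) = 0.333333·0.121673 + 0.333333·0.444444 + 0.333333·0.00803312 = 0.191383.

0.191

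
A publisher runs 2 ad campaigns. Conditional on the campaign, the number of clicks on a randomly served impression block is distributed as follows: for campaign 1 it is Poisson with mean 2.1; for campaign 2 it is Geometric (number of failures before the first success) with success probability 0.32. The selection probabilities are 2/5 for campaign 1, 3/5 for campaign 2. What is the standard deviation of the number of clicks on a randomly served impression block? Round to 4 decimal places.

2.1965

Per component, 1: μ=2.1, E[X²]=6.51; 2: μ=2.125, E[X²]=11.1562.
E[X] = 0.4·2.1 + 0.6·2.125 = 2.115.
E[X²] = 0.4·6.51 + 0.6·11.1562 = 9.29775.
Var(X) = E[X²] − (E[X])² = 9.29775 − 4.47322 = 4.82452.
SD(X) = √4.82452 = 2.19648.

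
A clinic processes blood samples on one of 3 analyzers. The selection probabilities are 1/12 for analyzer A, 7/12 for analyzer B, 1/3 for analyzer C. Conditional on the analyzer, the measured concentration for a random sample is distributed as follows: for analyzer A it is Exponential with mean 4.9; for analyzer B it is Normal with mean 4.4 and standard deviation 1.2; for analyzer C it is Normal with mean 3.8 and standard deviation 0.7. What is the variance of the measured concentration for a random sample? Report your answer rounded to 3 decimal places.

Per component, A: μ=4.9, E[X²]=48.02; B: μ=4.4, E[X²]=20.8; C: μ=3.8, E[X²]=14.93.
E[X] = 0.0833333·4.9 + 0.583333·4.4 + 0.333333·3.8 = 4.24167.
E[X²] = 0.0833333·48.02 + 0.583333·20.8 + 0.333333·14.93 = 21.1117.
Var(X) = E[X²] − (E[X])² = 21.1117 − 17.9917 = 3.11993.

3.120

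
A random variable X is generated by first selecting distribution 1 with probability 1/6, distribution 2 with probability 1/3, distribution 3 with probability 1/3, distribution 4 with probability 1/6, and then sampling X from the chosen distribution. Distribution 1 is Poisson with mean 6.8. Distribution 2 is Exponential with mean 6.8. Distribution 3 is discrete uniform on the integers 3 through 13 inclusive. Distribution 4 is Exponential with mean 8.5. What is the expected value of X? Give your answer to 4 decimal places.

7.4833

Component means — 1: 6.8; 2: 6.8; 3: 8; 4: 8.5.
E[X] = 0.166667·6.8 + 0.333333·6.8 + 0.333333·8 + 0.166667·8.5 = 7.48333.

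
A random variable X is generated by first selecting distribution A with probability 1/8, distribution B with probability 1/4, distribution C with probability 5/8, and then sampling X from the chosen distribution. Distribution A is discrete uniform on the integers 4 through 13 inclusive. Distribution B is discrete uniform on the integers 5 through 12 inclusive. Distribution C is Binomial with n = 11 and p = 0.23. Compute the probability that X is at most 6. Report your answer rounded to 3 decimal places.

0.722

Conditional on each component, P(X ≤ 6): A: 0.3; B: 0.25; C: 0.995398.
By total probability, P(X ≤ 6) = 0.125·0.3 + 0.25·0.25 + 0.625·0.995398 = 0.722124.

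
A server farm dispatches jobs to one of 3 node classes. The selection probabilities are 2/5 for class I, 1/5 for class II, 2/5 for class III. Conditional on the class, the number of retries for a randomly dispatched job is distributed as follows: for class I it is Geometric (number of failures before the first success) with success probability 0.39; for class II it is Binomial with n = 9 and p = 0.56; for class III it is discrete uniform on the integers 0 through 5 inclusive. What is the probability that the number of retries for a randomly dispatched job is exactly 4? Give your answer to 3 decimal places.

Conditional on each class, P(X = 4): I: 0.0539988; II: 0.204355; III: 0.166667.
By total probability, P(X = 4) = 0.4·0.0539988 + 0.2·0.204355 + 0.4·0.166667 = 0.129137.

0.129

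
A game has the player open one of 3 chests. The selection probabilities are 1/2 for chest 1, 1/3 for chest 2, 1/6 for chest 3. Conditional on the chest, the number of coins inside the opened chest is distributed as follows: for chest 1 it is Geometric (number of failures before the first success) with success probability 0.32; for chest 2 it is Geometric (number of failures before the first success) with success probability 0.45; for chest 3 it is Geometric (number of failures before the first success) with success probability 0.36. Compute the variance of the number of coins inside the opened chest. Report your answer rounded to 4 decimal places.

Per component, 1: μ=2.125, E[X²]=11.1562; 2: μ=1.22222, E[X²]=4.20988; 3: μ=1.77778, E[X²]=8.09877.
E[X] = 0.5·2.125 + 0.333333·1.22222 + 0.166667·1.77778 = 1.7662.
E[X²] = 0.5·11.1562 + 0.333333·4.20988 + 0.166667·8.09877 = 8.33121.
Var(X) = E[X²] − (E[X])² = 8.33121 − 3.11948 = 5.21174.

5.2117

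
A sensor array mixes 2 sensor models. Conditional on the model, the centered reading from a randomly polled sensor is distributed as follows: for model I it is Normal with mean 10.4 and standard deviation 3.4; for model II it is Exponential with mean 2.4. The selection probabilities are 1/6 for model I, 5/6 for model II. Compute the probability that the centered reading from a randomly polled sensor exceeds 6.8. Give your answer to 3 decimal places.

0.192

Conditional on each model, P(X > 6.8): I: 0.85516; II: 0.0588165.
By total probability, P(X > 6.8) = 0.166667·0.85516 + 0.833333·0.0588165 = 0.19154.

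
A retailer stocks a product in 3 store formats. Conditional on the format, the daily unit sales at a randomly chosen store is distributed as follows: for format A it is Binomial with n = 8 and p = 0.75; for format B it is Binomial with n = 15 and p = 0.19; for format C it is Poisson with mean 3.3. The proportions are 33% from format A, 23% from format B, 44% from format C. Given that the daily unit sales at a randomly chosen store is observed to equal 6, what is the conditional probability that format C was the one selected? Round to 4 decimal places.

0.2079

Likelihoods P(X=6 | ·): A: 0.311462; B: 0.035342; C: 0.0661575.
Posterior ∝ prior × likelihood. Numerator for C: 0.44·0.0661575 = 0.0291093.
Normalizing constant: 0.33·0.311462 + 0.23·0.035342 + 0.44·0.0661575 = 0.140021.
P(C | observation) = 0.0291093 / 0.140021 = 0.207893.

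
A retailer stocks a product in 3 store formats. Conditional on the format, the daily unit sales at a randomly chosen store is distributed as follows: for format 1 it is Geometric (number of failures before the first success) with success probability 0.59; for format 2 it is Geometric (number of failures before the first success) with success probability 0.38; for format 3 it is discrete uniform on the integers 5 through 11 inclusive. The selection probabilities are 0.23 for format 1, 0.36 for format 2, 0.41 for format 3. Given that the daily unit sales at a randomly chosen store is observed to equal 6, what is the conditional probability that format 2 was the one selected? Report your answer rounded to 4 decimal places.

0.1160

Likelihoods P(X=6 | ·): 1: 0.00280256; 2: 0.0215841; 3: 0.142857.
Posterior ∝ prior × likelihood. Numerator for 2: 0.36·0.0215841 = 0.00777027.
Normalizing constant: 0.23·0.00280256 + 0.36·0.0215841 + 0.41·0.142857 = 0.0669863.
P(2 | observation) = 0.00777027 / 0.0669863 = 0.115998.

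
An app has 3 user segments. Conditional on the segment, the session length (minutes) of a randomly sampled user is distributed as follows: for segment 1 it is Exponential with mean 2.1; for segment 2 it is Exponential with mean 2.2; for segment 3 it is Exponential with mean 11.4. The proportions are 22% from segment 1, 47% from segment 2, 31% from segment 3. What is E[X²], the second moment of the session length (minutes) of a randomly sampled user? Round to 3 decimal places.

For each component E[X²] = Var + (mean)², giving 1: 8.82; 2: 9.68; 3: 259.92.
Overall E[X²] = 0.22·8.82 + 0.47·9.68 + 0.31·259.92 = 87.0652.

87.065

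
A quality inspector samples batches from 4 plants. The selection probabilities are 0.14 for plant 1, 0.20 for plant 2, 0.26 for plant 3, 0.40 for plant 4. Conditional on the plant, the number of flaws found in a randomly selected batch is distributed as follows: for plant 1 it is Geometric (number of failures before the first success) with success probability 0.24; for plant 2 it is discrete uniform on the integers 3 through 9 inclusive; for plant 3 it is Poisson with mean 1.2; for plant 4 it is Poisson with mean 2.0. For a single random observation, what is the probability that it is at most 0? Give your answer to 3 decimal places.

Conditional on each plant, P(X ≤ 0): 1: 0.24; 2: 0; 3: 0.301194; 4: 0.135335.
By total probability, P(X ≤ 0) = 0.14·0.24 + 0.2·0 + 0.26·0.301194 + 0.4·0.135335 = 0.166045.

0.166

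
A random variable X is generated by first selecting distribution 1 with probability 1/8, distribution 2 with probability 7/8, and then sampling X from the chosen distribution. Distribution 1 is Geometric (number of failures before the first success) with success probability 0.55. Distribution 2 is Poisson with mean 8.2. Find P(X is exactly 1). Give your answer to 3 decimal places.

0.033

Conditional on each component, P(X = 1): 1: 0.2475; 2: 0.00225216.
By total probability, P(X = 1) = 0.125·0.2475 + 0.875·0.00225216 = 0.0329081.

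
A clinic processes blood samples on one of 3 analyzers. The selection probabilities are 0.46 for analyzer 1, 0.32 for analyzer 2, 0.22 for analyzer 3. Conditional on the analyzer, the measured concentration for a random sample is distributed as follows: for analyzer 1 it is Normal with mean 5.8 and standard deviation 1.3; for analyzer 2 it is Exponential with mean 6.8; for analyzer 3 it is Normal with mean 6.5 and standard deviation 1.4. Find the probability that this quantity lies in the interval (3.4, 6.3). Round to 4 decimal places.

Conditional on each analyzer, P(3.4 < X < 6.3): 1: 0.617304; 2: 0.210582; 3: 0.429797.
By total probability, P(3.4 < X < 6.3) = 0.46·0.617304 + 0.32·0.210582 + 0.22·0.429797 = 0.445901.

0.4459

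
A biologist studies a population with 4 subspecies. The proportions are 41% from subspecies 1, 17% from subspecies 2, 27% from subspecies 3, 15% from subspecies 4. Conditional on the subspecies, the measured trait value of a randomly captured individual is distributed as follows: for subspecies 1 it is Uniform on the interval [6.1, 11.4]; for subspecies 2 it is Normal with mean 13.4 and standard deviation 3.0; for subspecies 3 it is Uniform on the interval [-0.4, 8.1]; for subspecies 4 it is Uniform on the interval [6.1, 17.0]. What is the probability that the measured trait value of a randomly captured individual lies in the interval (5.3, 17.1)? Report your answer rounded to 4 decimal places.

0.7999

Conditional on each subspecies, P(5.3 < X < 17.1): 1: 1; 2: 0.887807; 3: 0.329412; 4: 1.
By total probability, P(5.3 < X < 17.1) = 0.41·1 + 0.17·0.887807 + 0.27·0.329412 + 0.15·1 = 0.799868.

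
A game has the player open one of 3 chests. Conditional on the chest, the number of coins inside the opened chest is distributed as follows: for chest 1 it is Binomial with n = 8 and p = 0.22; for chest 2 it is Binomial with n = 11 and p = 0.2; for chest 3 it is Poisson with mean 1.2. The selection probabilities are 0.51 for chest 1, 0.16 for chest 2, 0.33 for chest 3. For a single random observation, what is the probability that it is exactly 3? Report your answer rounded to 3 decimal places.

0.152

Conditional on each chest, P(X = 3): 1: 0.172159; 2: 0.221459; 3: 0.0867439.
By total probability, P(X = 3) = 0.51·0.172159 + 0.16·0.221459 + 0.33·0.0867439 = 0.15186.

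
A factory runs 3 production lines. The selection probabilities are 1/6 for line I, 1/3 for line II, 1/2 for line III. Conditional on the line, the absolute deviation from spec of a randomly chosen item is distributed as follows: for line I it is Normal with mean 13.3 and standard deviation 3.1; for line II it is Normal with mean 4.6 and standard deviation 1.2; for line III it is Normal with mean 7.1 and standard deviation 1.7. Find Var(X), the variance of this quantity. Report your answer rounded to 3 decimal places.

Per component, I: μ=13.3, E[X²]=186.5; II: μ=4.6, E[X²]=22.6; III: μ=7.1, E[X²]=53.3.
E[X] = 0.166667·13.3 + 0.333333·4.6 + 0.5·7.1 = 7.3.
E[X²] = 0.166667·186.5 + 0.333333·22.6 + 0.5·53.3 = 65.2667.
Var(X) = E[X²] − (E[X])² = 65.2667 − 53.29 = 11.9767.

11.977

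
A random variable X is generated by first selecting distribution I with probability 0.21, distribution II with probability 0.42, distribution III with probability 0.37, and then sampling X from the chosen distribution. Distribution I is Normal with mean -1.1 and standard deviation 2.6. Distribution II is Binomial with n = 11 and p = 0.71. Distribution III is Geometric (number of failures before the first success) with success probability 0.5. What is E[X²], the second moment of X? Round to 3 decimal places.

29.353

For each component E[X²] = Var + (mean)², giving I: 7.97; II: 63.261; III: 3.
Overall E[X²] = 0.21·7.97 + 0.42·63.261 + 0.37·3 = 29.3533.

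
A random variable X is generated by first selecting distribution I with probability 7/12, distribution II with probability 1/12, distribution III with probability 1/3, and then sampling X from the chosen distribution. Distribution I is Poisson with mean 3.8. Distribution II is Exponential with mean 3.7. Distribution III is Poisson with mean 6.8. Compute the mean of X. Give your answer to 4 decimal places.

Component means — I: 3.8; II: 3.7; III: 6.8.
E[X] = 0.583333·3.8 + 0.0833333·3.7 + 0.333333·6.8 = 4.79167.

4.7917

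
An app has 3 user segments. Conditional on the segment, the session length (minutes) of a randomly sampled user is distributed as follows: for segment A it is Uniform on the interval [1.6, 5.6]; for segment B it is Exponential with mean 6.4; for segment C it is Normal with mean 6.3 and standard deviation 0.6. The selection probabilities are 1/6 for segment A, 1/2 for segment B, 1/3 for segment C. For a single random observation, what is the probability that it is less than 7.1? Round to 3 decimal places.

0.805

Conditional on each segment, P(X < 7.1): A: 1; B: 0.670235; C: 0.908789.
By total probability, P(X < 7.1) = 0.166667·1 + 0.5·0.670235 + 0.333333·0.908789 = 0.804714.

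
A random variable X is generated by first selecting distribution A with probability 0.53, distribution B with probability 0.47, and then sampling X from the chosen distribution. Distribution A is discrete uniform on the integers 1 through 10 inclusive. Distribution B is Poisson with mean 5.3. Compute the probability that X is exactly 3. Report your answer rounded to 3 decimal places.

Conditional on each component, P(X = 3): A: 0.1; B: 0.123856.
By total probability, P(X = 3) = 0.53·0.1 + 0.47·0.123856 = 0.111212.

0.111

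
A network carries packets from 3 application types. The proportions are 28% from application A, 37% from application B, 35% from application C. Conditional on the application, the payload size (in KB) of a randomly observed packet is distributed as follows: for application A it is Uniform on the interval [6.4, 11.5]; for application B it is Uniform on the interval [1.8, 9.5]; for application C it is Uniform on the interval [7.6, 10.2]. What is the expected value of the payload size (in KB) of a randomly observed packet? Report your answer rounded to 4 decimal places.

7.7115

Component means — A: 8.95; B: 5.65; C: 8.9.
E[X] = 0.28·8.95 + 0.37·5.65 + 0.35·8.9 = 7.7115.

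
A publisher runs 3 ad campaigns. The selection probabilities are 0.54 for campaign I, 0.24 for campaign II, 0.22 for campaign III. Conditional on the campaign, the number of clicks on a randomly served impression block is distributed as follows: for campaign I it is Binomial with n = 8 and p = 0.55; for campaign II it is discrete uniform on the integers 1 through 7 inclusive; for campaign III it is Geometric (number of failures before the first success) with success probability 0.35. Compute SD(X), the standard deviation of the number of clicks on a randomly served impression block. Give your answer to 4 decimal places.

Per component, I: μ=4.4, E[X²]=21.34; II: μ=4, E[X²]=20; III: μ=1.85714, E[X²]=8.7551.
E[X] = 0.54·4.4 + 0.24·4 + 0.22·1.85714 = 3.74457.
E[X²] = 0.54·21.34 + 0.24·20 + 0.22·8.7551 = 18.2497.
Var(X) = E[X²] − (E[X])² = 18.2497 − 14.0218 = 4.22791.
SD(X) = √4.22791 = 2.05619.

2.0562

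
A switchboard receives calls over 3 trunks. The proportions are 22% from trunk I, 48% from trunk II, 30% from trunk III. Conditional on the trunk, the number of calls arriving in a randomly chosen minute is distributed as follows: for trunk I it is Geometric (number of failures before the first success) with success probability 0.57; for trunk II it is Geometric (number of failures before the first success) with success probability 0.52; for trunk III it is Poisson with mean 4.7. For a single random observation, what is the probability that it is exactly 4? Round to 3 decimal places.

Conditional on each trunk, P(X = 4): I: 0.0194872; II: 0.0276038; III: 0.184925.
By total probability, P(X = 4) = 0.22·0.0194872 + 0.48·0.0276038 + 0.3·0.184925 = 0.0730145.

0.073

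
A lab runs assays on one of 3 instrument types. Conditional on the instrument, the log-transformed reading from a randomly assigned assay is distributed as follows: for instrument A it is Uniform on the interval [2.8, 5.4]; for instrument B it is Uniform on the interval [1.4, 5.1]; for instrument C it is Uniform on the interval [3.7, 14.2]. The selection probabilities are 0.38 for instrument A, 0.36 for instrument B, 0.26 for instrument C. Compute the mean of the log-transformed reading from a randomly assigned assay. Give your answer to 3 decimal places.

5.055

Component means — A: 4.1; B: 3.25; C: 8.95.
E[X] = 0.38·4.1 + 0.36·3.25 + 0.26·8.95 = 5.055.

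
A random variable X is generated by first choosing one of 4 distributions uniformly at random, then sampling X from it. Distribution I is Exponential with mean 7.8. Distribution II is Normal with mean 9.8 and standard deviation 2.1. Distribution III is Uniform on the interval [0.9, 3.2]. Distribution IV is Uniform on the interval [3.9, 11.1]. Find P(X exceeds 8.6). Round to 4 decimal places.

Conditional on each component, P(X > 8.6): I: 0.332019; II: 0.716145; III: 0; IV: 0.347222.
By total probability, P(X > 8.6) = 0.25·0.332019 + 0.25·0.716145 + 0.25·0 + 0.25·0.347222 = 0.348847.

0.3488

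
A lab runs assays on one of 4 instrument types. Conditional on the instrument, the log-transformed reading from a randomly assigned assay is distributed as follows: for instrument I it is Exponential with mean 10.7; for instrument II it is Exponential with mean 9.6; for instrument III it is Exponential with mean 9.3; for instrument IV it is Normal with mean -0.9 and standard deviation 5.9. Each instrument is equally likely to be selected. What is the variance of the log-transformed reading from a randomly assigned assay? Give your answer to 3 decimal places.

103.994

Per component, I: μ=10.7, E[X²]=228.98; II: μ=9.6, E[X²]=184.32; III: μ=9.3, E[X²]=172.98; IV: μ=-0.9, E[X²]=35.62.
E[X] = 0.25·10.7 + 0.25·9.6 + 0.25·9.3 + 0.25·-0.9 = 7.175.
E[X²] = 0.25·228.98 + 0.25·184.32 + 0.25·172.98 + 0.25·35.62 = 155.475.
Var(X) = E[X²] − (E[X])² = 155.475 − 51.4806 = 103.994.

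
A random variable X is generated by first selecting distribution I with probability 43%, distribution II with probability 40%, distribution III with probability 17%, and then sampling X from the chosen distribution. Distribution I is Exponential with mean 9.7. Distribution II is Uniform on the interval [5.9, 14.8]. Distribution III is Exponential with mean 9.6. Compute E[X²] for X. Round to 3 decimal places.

For each component E[X²] = Var + (mean)², giving I: 188.18; II: 113.723; III: 184.32.
Overall E[X²] = 0.43·188.18 + 0.4·113.723 + 0.17·184.32 = 157.741.

157.741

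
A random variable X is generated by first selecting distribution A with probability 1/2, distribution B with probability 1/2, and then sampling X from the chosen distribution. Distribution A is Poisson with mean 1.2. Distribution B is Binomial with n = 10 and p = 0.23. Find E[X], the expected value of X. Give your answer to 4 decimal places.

1.7500

Component means — A: 1.2; B: 2.3.
E[X] = 0.5·1.2 + 0.5·2.3 = 1.75.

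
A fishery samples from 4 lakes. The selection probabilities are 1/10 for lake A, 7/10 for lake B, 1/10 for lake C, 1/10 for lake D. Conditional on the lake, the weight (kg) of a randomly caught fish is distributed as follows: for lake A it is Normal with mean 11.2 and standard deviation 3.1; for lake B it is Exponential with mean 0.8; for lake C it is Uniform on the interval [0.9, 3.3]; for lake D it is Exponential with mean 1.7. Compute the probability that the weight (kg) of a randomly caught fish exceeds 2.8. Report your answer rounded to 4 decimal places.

Conditional on each lake, P(X > 2.8): A: 0.996633; B: 0.0301974; C: 0.208333; D: 0.192616.
By total probability, P(X > 2.8) = 0.1·0.996633 + 0.7·0.0301974 + 0.1·0.208333 + 0.1·0.192616 = 0.160896.

0.1609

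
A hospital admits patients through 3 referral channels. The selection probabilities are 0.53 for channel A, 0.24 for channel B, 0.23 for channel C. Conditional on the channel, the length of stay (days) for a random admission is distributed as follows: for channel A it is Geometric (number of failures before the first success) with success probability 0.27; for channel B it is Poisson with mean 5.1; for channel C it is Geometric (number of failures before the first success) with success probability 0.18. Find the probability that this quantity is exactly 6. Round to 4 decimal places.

0.0700

Conditional on each channel, P(X = 6): A: 0.0408602; B: 0.149; C: 0.0547212.
By total probability, P(X = 6) = 0.53·0.0408602 + 0.24·0.149 + 0.23·0.0547212 = 0.0700018.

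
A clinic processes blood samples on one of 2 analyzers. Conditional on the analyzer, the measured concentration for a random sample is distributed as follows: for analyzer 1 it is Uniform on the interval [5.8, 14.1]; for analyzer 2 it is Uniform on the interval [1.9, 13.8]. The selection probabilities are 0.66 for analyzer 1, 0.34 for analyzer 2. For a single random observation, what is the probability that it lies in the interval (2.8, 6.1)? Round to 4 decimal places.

Conditional on each analyzer, P(2.8 < X < 6.1): 1: 0.0361446; 2: 0.277311.
By total probability, P(2.8 < X < 6.1) = 0.66·0.0361446 + 0.34·0.277311 = 0.118141.

0.1181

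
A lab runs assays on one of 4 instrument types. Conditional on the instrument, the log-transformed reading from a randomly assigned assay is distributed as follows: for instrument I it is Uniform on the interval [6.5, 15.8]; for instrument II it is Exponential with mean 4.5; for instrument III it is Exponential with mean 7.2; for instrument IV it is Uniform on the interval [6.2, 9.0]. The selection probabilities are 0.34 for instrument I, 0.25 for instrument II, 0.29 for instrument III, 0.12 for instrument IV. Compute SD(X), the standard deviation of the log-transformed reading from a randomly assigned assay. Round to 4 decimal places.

5.4092

Per component, I: μ=11.15, E[X²]=131.53; II: μ=4.5, E[X²]=40.5; III: μ=7.2, E[X²]=103.68; IV: μ=7.6, E[X²]=58.4133.
E[X] = 0.34·11.15 + 0.25·4.5 + 0.29·7.2 + 0.12·7.6 = 7.916.
E[X²] = 0.34·131.53 + 0.25·40.5 + 0.29·103.68 + 0.12·58.4133 = 91.922.
Var(X) = E[X²] − (E[X])² = 91.922 − 62.6631 = 29.2589.
SD(X) = √29.2589 = 5.40915.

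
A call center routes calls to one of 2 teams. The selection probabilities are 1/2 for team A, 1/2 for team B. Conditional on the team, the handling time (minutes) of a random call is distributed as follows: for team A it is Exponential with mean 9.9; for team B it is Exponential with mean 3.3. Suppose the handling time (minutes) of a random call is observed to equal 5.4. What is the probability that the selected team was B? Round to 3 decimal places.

0.502

Likelihoods f(5.4 | ·): A: 0.0585433; B: 0.058996.
Posterior ∝ prior × likelihood. Numerator for B: 0.5·0.058996 = 0.029498.
Normalizing constant: 0.5·0.0585433 + 0.5·0.058996 = 0.0587696.
P(B | observation) = 0.029498 / 0.0587696 = 0.501926.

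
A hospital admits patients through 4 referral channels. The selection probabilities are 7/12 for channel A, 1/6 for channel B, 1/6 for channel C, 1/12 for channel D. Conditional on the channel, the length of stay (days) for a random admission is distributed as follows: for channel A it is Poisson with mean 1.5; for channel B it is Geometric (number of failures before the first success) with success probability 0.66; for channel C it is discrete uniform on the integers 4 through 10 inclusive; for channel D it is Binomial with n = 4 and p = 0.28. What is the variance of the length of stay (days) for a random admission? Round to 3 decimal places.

6.435

Per component, A: μ=1.5, E[X²]=3.75; B: μ=0.515152, E[X²]=1.04591; C: μ=7, E[X²]=53; D: μ=1.12, E[X²]=2.0608.
E[X] = 0.583333·1.5 + 0.166667·0.515152 + 0.166667·7 + 0.0833333·1.12 = 2.22086.
E[X²] = 0.583333·3.75 + 0.166667·1.04591 + 0.166667·53 + 0.0833333·2.0608 = 11.3669.
Var(X) = E[X²] − (E[X])² = 11.3669 − 4.93221 = 6.43467.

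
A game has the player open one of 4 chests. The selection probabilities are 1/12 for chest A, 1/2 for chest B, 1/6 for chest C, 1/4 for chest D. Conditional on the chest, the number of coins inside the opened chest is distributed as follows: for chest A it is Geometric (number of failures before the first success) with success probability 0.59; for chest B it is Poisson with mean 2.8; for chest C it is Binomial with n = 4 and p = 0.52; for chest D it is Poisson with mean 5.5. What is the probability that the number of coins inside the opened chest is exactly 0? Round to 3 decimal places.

Conditional on each chest, P(X = 0): A: 0.59; B: 0.0608101; C: 0.0530842; D: 0.00408677.
By total probability, P(X = 0) = 0.0833333·0.59 + 0.5·0.0608101 + 0.166667·0.0530842 + 0.25·0.00408677 = 0.0894408.

0.089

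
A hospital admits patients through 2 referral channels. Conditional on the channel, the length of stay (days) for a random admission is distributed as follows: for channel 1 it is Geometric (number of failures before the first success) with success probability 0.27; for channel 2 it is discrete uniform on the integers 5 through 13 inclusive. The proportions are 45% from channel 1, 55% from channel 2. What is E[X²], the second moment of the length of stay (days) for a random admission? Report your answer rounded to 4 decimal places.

For each component E[X²] = Var + (mean)², giving 1: 17.3237; 2: 87.6667.
Overall E[X²] = 0.45·17.3237 + 0.55·87.6667 = 56.0123.

56.0123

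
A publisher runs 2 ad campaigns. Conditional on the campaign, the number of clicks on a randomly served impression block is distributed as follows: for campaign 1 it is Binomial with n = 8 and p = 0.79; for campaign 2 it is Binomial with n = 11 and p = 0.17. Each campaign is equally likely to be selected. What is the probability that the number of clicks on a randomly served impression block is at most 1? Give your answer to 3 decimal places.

Conditional on each campaign, P(X ≤ 1): 1: 0.000117611; 2: 0.418933.
By total probability, P(X ≤ 1) = 0.5·0.000117611 + 0.5·0.418933 = 0.209525.

0.210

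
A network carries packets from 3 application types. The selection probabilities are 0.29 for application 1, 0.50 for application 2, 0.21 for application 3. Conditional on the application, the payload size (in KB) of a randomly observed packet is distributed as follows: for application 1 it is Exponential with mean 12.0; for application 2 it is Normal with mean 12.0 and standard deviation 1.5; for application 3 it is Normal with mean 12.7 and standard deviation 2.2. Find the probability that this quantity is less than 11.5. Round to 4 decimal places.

0.4250

Conditional on each application, P(X < 11.5): 1: 0.616468; 2: 0.369441; 3: 0.29272.
By total probability, P(X < 11.5) = 0.29·0.616468 + 0.5·0.369441 + 0.21·0.29272 = 0.424968.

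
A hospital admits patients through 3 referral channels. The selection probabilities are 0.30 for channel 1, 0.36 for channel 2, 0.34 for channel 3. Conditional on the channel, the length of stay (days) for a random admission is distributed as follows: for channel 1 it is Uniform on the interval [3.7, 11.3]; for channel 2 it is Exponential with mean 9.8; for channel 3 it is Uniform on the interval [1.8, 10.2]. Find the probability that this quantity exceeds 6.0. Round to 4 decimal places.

0.5744

Conditional on each channel, P(X > 6.0): 1: 0.697368; 2: 0.542132; 3: 0.5.
By total probability, P(X > 6.0) = 0.3·0.697368 + 0.36·0.542132 + 0.34·0.5 = 0.574378.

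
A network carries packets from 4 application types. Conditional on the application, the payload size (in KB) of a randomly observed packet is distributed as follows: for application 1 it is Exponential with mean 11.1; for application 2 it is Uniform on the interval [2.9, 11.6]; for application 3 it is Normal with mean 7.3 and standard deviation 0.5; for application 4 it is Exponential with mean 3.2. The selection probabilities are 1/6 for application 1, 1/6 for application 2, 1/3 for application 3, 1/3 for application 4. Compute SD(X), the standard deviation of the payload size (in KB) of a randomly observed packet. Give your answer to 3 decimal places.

Per component, 1: μ=11.1, E[X²]=246.42; 2: μ=7.25, E[X²]=58.87; 3: μ=7.3, E[X²]=53.54; 4: μ=3.2, E[X²]=20.48.
E[X] = 0.166667·11.1 + 0.166667·7.25 + 0.333333·7.3 + 0.333333·3.2 = 6.55833.
E[X²] = 0.166667·246.42 + 0.166667·58.87 + 0.333333·53.54 + 0.333333·20.48 = 75.555.
Var(X) = E[X²] − (E[X])² = 75.555 − 43.0117 = 32.5433.
SD(X) = √32.5433 = 5.70467.

5.705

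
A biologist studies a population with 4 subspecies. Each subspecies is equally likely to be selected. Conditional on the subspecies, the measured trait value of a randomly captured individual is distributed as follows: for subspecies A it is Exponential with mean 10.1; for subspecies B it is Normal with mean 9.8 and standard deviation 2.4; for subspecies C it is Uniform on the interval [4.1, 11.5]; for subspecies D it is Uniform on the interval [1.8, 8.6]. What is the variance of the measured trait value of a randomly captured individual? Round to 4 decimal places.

Per component, A: μ=10.1, E[X²]=204.02; B: μ=9.8, E[X²]=101.8; C: μ=7.8, E[X²]=65.4033; D: μ=5.2, E[X²]=30.8933.
E[X] = 0.25·10.1 + 0.25·9.8 + 0.25·7.8 + 0.25·5.2 = 8.225.
E[X²] = 0.25·204.02 + 0.25·101.8 + 0.25·65.4033 + 0.25·30.8933 = 100.529.
Var(X) = E[X²] − (E[X])² = 100.529 − 67.6506 = 32.8785.

32.8785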